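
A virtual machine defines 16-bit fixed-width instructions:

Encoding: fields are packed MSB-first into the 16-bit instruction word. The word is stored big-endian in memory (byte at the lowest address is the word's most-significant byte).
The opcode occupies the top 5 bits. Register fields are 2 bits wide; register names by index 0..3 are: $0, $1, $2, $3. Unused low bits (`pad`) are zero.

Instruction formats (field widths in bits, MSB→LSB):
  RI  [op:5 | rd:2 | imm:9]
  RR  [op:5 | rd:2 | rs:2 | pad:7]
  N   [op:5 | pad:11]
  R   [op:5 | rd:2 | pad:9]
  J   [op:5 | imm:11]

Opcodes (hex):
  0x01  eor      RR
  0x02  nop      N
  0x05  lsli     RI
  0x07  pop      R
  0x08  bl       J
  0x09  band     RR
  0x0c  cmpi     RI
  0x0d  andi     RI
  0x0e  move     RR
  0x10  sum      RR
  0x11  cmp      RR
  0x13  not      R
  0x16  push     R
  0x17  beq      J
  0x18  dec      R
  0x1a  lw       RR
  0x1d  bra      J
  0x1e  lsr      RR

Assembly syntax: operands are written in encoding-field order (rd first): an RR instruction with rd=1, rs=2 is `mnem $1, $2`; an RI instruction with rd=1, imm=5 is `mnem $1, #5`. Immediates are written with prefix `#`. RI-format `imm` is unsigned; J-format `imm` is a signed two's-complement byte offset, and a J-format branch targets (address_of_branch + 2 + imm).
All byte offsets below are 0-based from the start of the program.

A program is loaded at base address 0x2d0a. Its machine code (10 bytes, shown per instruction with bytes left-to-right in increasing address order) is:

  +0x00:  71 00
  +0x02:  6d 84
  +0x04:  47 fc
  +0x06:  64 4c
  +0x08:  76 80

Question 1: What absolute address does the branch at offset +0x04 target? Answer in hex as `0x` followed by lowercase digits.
0x2d0c

off 0x04: read 47 fc as big → 0x47fc
  op=0x47fc>>11=0x8 ⇒ bl (J)
  [10:0] imm=2044 (s11→-4) = #-4
  target = base 0x2d0a + off 0x04 + 2 + imm -4 = 0x2d0c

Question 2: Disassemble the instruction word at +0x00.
move $0, $2

[00] 71 00 → 0x7100
  top 5b → 0xe → move [RR]
  [10:9] rd=0 = $0
  [8:7] rs=2 = $2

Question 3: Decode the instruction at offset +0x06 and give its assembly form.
cmpi $2, #76

+0x06: 64 4c ⇒ word 0x644c (big)
  op=0x644c>>11=0xc ⇒ cmpi (RI)
  [10:9] rd=2 = $2
  [8:0] imm=76 = #76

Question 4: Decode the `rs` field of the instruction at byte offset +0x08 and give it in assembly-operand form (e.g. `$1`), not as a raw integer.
[08] 76 80 → 0x7680
  opcode bits[15:11]=0xe: move/RR
  [10:9] rd=3 = $3
  [8:7] rs=1 = $1

$1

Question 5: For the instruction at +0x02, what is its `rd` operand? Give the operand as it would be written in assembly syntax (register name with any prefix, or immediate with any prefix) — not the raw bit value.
@+02  big-endian(6d 84) = 0x6d84
  op=0x6d84>>11=0xd ⇒ andi (RI)
  [10:9] rd=2 = $2
  [8:0] imm=388 = #388

$2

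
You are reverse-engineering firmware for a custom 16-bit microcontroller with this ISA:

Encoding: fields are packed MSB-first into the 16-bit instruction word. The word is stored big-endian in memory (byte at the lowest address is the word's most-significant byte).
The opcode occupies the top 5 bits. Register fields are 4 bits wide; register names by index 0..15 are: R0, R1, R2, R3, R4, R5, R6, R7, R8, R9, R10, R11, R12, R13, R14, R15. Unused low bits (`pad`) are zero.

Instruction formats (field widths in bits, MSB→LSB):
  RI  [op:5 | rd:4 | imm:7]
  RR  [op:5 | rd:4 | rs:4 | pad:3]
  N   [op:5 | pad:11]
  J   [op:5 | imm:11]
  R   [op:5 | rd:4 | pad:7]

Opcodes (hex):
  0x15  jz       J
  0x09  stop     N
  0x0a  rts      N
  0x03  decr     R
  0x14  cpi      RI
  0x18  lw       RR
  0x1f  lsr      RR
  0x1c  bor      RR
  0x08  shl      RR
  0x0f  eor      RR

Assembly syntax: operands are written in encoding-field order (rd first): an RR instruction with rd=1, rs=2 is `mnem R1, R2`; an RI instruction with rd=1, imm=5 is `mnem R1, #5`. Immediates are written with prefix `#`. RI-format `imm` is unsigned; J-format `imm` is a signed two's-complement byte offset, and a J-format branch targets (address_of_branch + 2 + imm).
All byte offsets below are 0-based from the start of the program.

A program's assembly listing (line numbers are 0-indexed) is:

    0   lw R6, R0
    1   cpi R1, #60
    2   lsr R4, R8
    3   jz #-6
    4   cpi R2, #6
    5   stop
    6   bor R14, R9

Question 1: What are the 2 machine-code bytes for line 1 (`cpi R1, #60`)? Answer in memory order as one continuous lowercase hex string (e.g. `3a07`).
1. cpi fields op=0x14:5|rd=1:4|imm=60:7 → word a0bch → a0 bc

a0bc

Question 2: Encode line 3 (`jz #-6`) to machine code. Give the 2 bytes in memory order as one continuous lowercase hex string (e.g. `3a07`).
3. jz fields op=0x15:5|imm=-6:11 → word affah → af fa

affa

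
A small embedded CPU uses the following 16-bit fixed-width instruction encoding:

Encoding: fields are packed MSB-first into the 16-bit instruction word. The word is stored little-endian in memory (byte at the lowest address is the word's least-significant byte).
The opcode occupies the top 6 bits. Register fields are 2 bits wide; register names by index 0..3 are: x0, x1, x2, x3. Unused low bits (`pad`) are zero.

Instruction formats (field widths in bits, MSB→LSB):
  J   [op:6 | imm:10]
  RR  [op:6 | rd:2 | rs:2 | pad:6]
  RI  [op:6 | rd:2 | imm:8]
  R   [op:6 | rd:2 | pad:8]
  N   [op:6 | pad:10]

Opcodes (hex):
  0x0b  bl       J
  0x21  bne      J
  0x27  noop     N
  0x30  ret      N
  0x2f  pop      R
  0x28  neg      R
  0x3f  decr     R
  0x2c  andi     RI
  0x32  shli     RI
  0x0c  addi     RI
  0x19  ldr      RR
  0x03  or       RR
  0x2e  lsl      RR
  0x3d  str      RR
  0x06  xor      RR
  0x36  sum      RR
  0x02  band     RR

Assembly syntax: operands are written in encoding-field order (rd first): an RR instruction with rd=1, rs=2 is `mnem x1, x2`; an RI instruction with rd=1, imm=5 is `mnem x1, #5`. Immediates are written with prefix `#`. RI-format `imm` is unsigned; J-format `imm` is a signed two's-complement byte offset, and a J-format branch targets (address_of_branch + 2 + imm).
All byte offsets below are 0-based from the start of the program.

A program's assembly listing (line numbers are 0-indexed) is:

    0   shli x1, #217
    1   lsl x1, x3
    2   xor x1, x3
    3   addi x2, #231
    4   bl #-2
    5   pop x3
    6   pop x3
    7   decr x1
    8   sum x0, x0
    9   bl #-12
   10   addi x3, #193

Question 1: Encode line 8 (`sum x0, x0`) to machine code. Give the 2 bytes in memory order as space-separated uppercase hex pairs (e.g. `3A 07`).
L8: sum op=0x36:6|rd=0:2|rs=0:2|pad=0:6 ⇒ 0xd800 ⇒ little 00 d8

00 D8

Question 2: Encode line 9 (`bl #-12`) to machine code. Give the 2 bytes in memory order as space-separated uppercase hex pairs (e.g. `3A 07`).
F4 2F

9. bl fields op=0xb:6|imm=-12:10 → word 2ff4h → f4 2f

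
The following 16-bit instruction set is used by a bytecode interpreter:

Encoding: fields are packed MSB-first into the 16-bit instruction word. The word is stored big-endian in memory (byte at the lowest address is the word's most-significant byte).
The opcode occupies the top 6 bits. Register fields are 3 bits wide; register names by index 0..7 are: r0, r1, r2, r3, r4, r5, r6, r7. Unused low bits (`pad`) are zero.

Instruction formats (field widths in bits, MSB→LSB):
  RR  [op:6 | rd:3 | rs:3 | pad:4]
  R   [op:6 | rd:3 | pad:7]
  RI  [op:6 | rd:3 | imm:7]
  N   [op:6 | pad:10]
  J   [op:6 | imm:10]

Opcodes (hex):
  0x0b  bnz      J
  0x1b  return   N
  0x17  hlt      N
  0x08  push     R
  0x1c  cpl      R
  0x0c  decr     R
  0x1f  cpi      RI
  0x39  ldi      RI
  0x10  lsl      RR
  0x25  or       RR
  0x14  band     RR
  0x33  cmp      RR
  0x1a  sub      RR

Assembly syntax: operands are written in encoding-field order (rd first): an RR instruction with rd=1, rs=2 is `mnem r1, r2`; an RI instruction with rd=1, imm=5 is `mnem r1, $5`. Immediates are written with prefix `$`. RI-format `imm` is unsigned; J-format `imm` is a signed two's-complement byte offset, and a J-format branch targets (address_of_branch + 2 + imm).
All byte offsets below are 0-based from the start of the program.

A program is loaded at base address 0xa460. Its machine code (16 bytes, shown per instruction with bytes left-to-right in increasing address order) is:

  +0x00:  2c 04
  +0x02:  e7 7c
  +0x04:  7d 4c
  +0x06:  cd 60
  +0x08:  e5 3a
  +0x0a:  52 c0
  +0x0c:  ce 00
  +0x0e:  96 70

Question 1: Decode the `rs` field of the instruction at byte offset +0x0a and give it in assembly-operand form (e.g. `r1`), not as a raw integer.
r4

@+0a  big-endian(52 c0) = 0x52c0
  opcode bits[15:10]=0x14: band/RR
  rd@[9:7]=0x5 ⇒ r5
  rs@[6:4]=0x4 ⇒ r4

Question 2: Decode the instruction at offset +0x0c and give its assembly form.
cmp r4, r0

off 0x0c: read ce 00 as big → 0xce00
  op=0xce00>>10=0x33 ⇒ cmp (RR)
  [9:7] rd=4 = r4
  [6:4] rs=0 = r0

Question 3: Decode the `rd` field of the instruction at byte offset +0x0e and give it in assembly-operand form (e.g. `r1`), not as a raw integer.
r4

@+0e  big-endian(96 70) = 0x9670
  op=0x9670>>10=0x25 ⇒ or (RR)
  rd: (w>>7)&0x7=0x4 → r4
  rs: (w>>4)&0x7=0x7 → r7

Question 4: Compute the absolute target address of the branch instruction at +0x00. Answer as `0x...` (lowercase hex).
0xa466

@+00  big-endian(2c 04) = 0x2c04
  op=0x2c04>>10=0xb ⇒ bnz (J)
  [9:0] imm=4 = $4
  target = base 0xa460 + off 0x00 + 2 + imm 4 = 0xa466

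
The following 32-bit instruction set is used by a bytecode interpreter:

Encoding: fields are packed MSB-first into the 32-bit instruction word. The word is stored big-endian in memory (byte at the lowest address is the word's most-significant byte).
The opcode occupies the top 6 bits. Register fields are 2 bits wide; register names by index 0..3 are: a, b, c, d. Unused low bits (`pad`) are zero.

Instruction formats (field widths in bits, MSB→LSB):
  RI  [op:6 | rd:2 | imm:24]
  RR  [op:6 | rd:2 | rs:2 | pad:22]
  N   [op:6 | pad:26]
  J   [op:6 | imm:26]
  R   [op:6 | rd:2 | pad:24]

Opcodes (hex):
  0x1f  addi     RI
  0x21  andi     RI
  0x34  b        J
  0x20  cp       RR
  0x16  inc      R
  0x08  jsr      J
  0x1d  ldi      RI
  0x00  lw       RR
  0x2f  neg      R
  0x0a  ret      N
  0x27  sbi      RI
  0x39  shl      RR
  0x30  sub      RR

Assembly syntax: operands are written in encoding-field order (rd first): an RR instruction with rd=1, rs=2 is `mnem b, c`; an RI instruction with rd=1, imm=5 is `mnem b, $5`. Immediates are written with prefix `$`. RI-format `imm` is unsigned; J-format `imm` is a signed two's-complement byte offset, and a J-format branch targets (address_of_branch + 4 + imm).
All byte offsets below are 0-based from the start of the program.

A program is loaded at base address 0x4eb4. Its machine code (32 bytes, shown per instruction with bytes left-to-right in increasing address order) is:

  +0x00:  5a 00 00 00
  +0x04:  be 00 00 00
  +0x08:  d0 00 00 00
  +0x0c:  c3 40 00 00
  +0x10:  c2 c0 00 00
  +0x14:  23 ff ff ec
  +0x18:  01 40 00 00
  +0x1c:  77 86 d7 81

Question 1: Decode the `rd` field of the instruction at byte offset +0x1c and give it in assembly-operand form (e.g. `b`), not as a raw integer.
+0x1c: 77 86 d7 81 ⇒ word 0x7786d781 (big)
  top 6b → 0x1d → ldi [RI]
  rd@[25:24]=0x3 ⇒ d
  imm@[23:0]=0x86d781 ⇒ $8836993

d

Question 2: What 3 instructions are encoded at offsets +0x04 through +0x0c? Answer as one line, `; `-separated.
+0x04: be 00 00 00 ⇒ word 0xbe000000 (big)
  opcode bits[31:26]=0x2f: neg/R
  [25:24] rd=2 = c
+0x08: d0 00 00 00 ⇒ word 0xd0000000 (big)
  opcode bits[31:26]=0x34: b/J
  [25:0] imm=0 = $0
+0x0c: c3 40 00 00 ⇒ word 0xc3400000 (big)
  opcode bits[31:26]=0x30: sub/RR
  [25:24] rd=3 = d
  [23:22] rs=1 = b

neg c; b $0; sub d, b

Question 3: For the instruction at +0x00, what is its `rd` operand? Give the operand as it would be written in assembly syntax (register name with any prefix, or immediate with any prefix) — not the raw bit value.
[00] 5a 00 00 00 → 0x5a000000
  opcode bits[31:26]=0x16: inc/R
  rd@[25:24]=0x2 ⇒ c

c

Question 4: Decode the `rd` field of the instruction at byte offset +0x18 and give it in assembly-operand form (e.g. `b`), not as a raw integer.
b

off 0x18: read 01 40 00 00 as big → 0x01400000
  opcode bits[31:26]=0x0: lw/RR
  rd: (w>>24)&0x3=0x1 → b
  rs: (w>>22)&0x3=0x1 → b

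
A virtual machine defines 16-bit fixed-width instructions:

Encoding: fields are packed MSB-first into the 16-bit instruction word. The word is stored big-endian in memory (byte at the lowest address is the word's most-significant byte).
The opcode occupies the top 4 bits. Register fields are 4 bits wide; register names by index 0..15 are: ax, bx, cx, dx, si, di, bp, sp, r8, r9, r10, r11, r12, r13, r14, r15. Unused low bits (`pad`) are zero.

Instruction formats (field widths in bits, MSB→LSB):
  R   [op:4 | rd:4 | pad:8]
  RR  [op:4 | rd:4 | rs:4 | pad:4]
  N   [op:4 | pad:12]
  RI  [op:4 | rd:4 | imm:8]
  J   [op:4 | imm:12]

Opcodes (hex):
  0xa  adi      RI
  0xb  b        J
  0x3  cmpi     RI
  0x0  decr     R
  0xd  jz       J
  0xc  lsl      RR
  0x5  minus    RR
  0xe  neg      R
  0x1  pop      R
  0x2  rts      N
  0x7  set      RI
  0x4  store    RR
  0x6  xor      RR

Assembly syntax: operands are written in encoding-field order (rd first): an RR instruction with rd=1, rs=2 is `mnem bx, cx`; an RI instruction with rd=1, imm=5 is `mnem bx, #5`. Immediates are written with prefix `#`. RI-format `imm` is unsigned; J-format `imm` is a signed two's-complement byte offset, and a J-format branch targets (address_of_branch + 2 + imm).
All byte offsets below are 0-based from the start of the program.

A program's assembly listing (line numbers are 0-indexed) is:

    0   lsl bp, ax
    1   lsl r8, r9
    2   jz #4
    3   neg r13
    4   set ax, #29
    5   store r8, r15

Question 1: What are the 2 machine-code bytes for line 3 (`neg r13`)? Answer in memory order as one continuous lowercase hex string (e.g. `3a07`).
ed00

3. neg fields op=0xe:4|rd=13:4|pad=0:8 → word ed00h → ed 00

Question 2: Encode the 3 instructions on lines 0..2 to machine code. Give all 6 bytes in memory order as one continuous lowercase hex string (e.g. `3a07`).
0. lsl fields op=0xc:4|rd=6:4|rs=0:4|pad=0:4 → word c600h → c6 00
1. lsl fields op=0xc:4|rd=8:4|rs=9:4|pad=0:4 → word c890h → c8 90
2. jz fields op=0xd:4|imm=4:12 → word d004h → d0 04

c600c890d004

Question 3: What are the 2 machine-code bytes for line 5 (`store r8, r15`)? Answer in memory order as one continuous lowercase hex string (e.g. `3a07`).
line 5 (store): pack op=0x4:4|rd=8:4|rs=15:4|pad=0:4 = 0x48f0; big→ 48 f0

48f0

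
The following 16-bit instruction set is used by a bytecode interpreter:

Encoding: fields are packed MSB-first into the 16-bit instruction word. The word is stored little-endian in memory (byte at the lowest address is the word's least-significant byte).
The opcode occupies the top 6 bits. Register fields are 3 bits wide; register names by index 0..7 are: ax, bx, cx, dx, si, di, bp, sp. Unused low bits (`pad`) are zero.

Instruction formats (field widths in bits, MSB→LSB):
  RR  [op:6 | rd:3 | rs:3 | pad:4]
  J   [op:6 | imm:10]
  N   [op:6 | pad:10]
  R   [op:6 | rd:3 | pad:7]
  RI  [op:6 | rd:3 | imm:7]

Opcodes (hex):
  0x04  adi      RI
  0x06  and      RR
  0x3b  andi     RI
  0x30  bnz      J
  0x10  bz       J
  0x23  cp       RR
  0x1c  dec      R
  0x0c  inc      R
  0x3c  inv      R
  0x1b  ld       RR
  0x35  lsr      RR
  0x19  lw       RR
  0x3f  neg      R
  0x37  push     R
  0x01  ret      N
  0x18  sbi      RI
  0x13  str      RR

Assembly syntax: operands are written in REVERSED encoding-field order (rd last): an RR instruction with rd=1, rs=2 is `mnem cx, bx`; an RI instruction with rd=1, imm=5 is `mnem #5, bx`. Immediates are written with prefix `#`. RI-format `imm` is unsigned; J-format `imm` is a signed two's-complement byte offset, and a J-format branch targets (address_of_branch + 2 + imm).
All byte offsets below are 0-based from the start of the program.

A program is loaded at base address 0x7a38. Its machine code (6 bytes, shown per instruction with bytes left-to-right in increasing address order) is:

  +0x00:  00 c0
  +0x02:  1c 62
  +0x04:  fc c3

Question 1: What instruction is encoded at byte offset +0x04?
bnz #-4

[04] fc c3 → 0xc3fc
  top 6b → 0x30 → bnz [J]
  imm: (w>>0)&0x3ff=0x3fc (s10→-4) → #-4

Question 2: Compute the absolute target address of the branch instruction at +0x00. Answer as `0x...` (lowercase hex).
0x7a3a

@+00  little-endian(00 c0) = 0xc000
  opcode bits[15:10]=0x30: bnz/J
  imm: (w>>0)&0x3ff=0x0 → #0
  target = base 0x7a38 + off 0x00 + 2 + imm 0 = 0x7a3a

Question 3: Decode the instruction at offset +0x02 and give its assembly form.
off 0x02: read 1c 62 as little → 0x621c
  op=0x621c>>10=0x18 ⇒ sbi (RI)
  rd@[9:7]=0x4 ⇒ si
  imm@[6:0]=0x1c ⇒ #28

sbi #28, si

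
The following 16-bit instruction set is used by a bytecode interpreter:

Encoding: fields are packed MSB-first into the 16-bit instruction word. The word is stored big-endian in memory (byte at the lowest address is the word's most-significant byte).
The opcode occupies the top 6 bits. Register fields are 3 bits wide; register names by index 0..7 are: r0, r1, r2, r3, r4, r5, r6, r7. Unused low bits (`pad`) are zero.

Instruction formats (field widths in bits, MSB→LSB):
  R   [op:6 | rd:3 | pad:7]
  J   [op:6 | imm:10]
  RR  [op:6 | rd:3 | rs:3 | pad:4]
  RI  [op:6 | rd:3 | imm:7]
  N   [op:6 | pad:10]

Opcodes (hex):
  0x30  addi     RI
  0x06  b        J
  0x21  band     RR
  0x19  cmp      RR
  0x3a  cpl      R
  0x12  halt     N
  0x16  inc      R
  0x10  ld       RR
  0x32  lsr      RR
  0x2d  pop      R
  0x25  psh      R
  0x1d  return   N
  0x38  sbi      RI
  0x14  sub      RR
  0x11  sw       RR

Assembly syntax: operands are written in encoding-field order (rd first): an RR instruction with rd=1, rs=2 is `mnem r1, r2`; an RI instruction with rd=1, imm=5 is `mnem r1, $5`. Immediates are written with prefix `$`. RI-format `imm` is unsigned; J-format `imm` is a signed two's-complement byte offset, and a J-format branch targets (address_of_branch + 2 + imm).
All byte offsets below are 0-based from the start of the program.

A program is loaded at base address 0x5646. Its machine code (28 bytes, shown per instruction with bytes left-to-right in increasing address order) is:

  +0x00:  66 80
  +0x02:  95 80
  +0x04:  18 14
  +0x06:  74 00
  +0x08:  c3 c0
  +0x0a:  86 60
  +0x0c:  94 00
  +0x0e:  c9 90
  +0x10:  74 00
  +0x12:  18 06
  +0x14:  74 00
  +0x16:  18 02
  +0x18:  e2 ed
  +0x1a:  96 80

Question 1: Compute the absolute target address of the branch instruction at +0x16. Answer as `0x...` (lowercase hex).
0x5660

+0x16: 18 02 ⇒ word 0x1802 (big)
  opcode bits[15:10]=0x6: b/J
  imm@[9:0]=0x2 ⇒ $2
  target = base 0x5646 + off 0x16 + 2 + imm 2 = 0x5660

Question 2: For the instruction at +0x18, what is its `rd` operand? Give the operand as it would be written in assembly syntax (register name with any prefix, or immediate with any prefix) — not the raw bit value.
r5

off 0x18: read e2 ed as big → 0xe2ed
  top 6b → 0x38 → sbi [RI]
  [9:7] rd=5 = r5
  [6:0] imm=109 = $109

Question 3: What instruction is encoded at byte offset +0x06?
+0x06: 74 00 ⇒ word 0x7400 (big)
  top 6b → 0x1d → return [N]

return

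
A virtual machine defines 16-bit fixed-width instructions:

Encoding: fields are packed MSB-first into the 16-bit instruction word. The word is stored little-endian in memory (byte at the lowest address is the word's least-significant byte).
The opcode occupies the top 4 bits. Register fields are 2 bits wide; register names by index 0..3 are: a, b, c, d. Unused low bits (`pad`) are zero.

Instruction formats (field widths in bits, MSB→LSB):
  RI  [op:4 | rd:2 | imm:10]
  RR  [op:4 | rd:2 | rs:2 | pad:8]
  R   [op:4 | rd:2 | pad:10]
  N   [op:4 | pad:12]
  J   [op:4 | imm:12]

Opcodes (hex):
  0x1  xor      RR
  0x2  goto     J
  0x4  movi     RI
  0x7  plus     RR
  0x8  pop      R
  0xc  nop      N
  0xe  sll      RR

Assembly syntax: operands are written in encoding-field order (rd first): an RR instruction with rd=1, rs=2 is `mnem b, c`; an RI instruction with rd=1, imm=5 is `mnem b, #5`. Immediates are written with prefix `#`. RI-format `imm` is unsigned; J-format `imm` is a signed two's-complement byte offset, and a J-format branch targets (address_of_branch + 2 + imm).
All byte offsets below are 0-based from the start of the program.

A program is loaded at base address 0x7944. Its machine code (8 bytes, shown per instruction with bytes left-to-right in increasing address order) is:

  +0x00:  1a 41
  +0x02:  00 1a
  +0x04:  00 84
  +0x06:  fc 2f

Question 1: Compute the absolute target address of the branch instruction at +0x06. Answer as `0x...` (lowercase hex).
off 0x06: read fc 2f as little → 0x2ffc
  opcode bits[15:12]=0x2: goto/J
  imm@[11:0]=0xffc (s12→-4) ⇒ #-4
  target = base 0x7944 + off 0x06 + 2 + imm -4 = 0x7948

0x7948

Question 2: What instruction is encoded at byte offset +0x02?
[02] 00 1a → 0x1a00
  opcode bits[15:12]=0x1: xor/RR
  [11:10] rd=2 = c
  [9:8] rs=2 = c

xor c, c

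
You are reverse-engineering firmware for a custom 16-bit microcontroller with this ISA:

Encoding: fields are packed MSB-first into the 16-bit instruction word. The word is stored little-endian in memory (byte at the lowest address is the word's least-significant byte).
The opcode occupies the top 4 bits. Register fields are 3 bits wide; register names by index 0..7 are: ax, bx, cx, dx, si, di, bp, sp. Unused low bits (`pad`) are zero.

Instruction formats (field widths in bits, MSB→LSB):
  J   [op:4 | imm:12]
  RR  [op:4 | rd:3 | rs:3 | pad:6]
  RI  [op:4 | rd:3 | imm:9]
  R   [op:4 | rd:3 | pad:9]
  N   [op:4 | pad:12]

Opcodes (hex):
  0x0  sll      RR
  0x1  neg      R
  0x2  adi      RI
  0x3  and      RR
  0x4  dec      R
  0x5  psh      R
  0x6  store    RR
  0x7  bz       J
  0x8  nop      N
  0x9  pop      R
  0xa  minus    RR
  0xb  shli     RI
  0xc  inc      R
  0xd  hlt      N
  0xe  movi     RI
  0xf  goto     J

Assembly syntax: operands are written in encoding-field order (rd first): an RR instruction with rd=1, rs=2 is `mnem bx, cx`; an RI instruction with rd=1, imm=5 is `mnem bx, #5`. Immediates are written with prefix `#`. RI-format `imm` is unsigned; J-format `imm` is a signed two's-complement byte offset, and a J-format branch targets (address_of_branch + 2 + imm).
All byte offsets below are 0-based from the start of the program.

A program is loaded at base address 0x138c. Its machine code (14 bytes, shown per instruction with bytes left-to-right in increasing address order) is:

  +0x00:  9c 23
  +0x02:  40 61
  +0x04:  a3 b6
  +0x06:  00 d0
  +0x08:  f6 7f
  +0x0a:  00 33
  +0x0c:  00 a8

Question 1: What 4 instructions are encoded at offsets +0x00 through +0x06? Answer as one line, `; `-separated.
@+00  little-endian(9c 23) = 0x239c
  op=0x239c>>12=0x2 ⇒ adi (RI)
  [11:9] rd=1 = bx
  [8:0] imm=412 = #412
@+02  little-endian(40 61) = 0x6140
  op=0x6140>>12=0x6 ⇒ store (RR)
  [11:9] rd=0 = ax
  [8:6] rs=5 = di
@+04  little-endian(a3 b6) = 0xb6a3
  op=0xb6a3>>12=0xb ⇒ shli (RI)
  [11:9] rd=3 = dx
  [8:0] imm=163 = #163
@+06  little-endian(00 d0) = 0xd000
  op=0xd000>>12=0xd ⇒ hlt (N)

adi bx, #412; store ax, di; shli dx, #163; hlt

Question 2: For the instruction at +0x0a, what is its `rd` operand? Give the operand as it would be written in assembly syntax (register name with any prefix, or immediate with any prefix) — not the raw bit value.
[0a] 00 33 → 0x3300
  opcode bits[15:12]=0x3: and/RR
  [11:9] rd=1 = bx
  [8:6] rs=4 = si

bx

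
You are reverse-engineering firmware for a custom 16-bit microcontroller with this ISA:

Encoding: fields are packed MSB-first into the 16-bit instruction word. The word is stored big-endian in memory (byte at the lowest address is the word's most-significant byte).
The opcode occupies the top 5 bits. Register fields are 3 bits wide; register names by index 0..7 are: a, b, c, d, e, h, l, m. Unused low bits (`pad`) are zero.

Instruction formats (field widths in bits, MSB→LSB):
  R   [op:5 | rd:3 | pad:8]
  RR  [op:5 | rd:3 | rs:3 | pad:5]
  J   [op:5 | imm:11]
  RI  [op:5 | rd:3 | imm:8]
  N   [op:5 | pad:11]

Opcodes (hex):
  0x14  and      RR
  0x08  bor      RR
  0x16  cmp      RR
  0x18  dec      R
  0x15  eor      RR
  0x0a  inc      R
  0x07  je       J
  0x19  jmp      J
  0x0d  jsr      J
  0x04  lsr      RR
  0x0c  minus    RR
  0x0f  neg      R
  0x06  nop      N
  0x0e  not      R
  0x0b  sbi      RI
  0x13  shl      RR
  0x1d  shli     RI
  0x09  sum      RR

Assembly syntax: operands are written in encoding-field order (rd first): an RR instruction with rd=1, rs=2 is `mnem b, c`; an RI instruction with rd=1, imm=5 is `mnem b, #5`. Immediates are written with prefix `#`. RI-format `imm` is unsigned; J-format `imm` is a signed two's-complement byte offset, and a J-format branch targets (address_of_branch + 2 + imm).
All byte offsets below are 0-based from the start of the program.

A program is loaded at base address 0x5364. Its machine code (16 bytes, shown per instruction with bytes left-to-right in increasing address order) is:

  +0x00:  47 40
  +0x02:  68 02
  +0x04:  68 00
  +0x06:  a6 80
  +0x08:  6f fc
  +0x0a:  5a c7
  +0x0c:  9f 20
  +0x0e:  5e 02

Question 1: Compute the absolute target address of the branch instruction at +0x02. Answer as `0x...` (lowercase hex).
0x536a

+0x02: 68 02 ⇒ word 0x6802 (big)
  opcode bits[15:11]=0xd: jsr/J
  imm: (w>>0)&0x7ff=0x2 → #2
  target = base 0x5364 + off 0x02 + 2 + imm 2 = 0x536a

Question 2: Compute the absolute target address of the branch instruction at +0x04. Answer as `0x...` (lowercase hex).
0x536a

+0x04: 68 00 ⇒ word 0x6800 (big)
  op=0x6800>>11=0xd ⇒ jsr (J)
  [10:0] imm=0 = #0
  target = base 0x5364 + off 0x04 + 2 + imm 0 = 0x536a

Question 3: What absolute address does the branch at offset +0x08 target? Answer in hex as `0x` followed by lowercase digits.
[08] 6f fc → 0x6ffc
  op=0x6ffc>>11=0xd ⇒ jsr (J)
  [10:0] imm=2044 (s11→-4) = #-4
  target = base 0x5364 + off 0x08 + 2 + imm -4 = 0x536a

0x536a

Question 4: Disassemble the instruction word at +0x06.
and l, e

[06] a6 80 → 0xa680
  top 5b → 0x14 → and [RR]
  [10:8] rd=6 = l
  [7:5] rs=4 = e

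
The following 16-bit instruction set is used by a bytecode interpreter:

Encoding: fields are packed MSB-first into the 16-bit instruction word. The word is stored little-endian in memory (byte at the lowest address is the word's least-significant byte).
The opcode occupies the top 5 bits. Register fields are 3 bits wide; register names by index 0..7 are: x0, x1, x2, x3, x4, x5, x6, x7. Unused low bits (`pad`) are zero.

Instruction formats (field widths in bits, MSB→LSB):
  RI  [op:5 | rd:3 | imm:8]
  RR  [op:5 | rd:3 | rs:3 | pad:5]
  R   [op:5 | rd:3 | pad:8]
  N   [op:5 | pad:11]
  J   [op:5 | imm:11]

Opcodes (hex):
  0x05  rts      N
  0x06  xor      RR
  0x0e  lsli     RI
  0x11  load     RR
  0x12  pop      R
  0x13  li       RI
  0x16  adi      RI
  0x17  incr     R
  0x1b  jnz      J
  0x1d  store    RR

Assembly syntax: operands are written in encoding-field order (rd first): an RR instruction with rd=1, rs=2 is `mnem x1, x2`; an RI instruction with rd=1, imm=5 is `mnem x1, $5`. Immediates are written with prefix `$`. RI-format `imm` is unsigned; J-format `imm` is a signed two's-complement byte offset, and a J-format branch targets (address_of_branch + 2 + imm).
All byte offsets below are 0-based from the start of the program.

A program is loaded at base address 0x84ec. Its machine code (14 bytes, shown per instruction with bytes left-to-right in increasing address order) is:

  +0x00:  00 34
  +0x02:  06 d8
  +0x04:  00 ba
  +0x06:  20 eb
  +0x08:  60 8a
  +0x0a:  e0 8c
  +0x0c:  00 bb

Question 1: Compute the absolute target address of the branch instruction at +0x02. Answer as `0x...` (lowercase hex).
off 0x02: read 06 d8 as little → 0xd806
  op=0xd806>>11=0x1b ⇒ jnz (J)
  imm@[10:0]=0x6 ⇒ $6
  target = base 0x84ec + off 0x02 + 2 + imm 6 = 0x84f6

0x84f6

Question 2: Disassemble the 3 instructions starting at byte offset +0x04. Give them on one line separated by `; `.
incr x2; store x3, x1; load x2, x3

+0x04: 00 ba ⇒ word 0xba00 (little)
  op=0xba00>>11=0x17 ⇒ incr (R)
  [10:8] rd=2 = x2
+0x06: 20 eb ⇒ word 0xeb20 (little)
  op=0xeb20>>11=0x1d ⇒ store (RR)
  [10:8] rd=3 = x3
  [7:5] rs=1 = x1
+0x08: 60 8a ⇒ word 0x8a60 (little)
  op=0x8a60>>11=0x11 ⇒ load (RR)
  [10:8] rd=2 = x2
  [7:5] rs=3 = x3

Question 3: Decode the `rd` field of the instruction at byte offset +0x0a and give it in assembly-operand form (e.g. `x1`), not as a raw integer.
x4

[0a] e0 8c → 0x8ce0
  top 5b → 0x11 → load [RR]
  rd: (w>>8)&0x7=0x4 → x4
  rs: (w>>5)&0x7=0x7 → x7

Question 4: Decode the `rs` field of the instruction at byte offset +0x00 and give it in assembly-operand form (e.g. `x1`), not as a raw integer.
x0

+0x00: 00 34 ⇒ word 0x3400 (little)
  top 5b → 0x6 → xor [RR]
  rd@[10:8]=0x4 ⇒ x4
  rs@[7:5]=0x0 ⇒ x0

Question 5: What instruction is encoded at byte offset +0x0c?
off 0x0c: read 00 bb as little → 0xbb00
  top 5b → 0x17 → incr [R]
  [10:8] rd=3 = x3

incr x3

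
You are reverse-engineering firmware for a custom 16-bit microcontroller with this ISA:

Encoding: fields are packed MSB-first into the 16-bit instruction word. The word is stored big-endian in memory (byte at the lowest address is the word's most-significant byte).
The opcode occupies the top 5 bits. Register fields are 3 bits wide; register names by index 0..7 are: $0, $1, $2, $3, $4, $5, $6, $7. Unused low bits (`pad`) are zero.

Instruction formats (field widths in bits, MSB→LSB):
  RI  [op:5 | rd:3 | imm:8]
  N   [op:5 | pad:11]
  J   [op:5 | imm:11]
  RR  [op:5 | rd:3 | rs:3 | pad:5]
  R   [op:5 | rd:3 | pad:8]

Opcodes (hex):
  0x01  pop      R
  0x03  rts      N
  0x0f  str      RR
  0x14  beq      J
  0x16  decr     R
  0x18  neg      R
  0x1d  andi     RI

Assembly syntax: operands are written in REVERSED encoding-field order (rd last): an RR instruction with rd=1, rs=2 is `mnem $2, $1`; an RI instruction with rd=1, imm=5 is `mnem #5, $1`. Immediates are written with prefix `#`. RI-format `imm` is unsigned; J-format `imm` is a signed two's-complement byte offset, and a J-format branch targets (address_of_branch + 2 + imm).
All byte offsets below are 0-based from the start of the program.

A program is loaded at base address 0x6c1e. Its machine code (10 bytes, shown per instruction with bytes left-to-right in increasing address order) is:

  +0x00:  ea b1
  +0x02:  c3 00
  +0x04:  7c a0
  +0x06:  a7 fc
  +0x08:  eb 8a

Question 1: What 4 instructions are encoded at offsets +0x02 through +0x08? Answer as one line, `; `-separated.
@+02  big-endian(c3 00) = 0xc300
  top 5b → 0x18 → neg [R]
  [10:8] rd=3 = $3
@+04  big-endian(7c a0) = 0x7ca0
  top 5b → 0xf → str [RR]
  [10:8] rd=4 = $4
  [7:5] rs=5 = $5
@+06  big-endian(a7 fc) = 0xa7fc
  top 5b → 0x14 → beq [J]
  [10:0] imm=2044 (s11→-4) = #-4
@+08  big-endian(eb 8a) = 0xeb8a
  top 5b → 0x1d → andi [RI]
  [10:8] rd=3 = $3
  [7:0] imm=138 = #138

neg $3; str $5, $4; beq #-4; andi #138, $3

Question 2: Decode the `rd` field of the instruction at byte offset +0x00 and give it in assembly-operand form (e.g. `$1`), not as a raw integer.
$2

off 0x00: read ea b1 as big → 0xeab1
  opcode bits[15:11]=0x1d: andi/RI
  rd@[10:8]=0x2 ⇒ $2
  imm@[7:0]=0xb1 ⇒ #177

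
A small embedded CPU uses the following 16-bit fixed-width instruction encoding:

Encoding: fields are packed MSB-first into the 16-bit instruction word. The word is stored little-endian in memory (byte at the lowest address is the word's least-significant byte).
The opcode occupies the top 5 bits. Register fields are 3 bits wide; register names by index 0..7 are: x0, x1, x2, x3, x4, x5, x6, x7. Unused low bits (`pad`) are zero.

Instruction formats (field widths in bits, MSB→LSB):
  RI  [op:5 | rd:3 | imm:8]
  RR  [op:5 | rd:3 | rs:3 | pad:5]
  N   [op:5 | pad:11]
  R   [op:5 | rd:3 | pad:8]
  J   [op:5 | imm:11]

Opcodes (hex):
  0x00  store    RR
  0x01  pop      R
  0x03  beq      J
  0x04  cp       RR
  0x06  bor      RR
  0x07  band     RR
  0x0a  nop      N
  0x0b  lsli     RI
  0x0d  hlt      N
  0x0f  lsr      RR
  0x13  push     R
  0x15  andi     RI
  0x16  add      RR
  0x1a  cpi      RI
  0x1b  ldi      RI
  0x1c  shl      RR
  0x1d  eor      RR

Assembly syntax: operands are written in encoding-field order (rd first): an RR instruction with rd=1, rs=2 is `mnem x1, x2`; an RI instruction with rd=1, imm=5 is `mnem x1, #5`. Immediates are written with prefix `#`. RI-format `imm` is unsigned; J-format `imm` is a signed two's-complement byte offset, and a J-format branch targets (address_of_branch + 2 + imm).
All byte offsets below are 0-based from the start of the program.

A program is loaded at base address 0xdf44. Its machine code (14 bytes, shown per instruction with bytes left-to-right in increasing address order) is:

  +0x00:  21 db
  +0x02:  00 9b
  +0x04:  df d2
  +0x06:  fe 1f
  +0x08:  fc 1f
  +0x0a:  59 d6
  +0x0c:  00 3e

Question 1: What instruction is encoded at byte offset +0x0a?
[0a] 59 d6 → 0xd659
  op=0xd659>>11=0x1a ⇒ cpi (RI)
  rd@[10:8]=0x6 ⇒ x6
  imm@[7:0]=0x59 ⇒ #89

cpi x6, #89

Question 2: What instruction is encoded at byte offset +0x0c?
@+0c  little-endian(00 3e) = 0x3e00
  opcode bits[15:11]=0x7: band/RR
  rd: (w>>8)&0x7=0x6 → x6
  rs: (w>>5)&0x7=0x0 → x0

band x6, x0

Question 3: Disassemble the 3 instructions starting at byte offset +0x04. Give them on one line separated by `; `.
cpi x2, #223; beq #-2; beq #-4

[04] df d2 → 0xd2df
  opcode bits[15:11]=0x1a: cpi/RI
  rd: (w>>8)&0x7=0x2 → x2
  imm: (w>>0)&0xff=0xdf → #223
[06] fe 1f → 0x1ffe
  opcode bits[15:11]=0x3: beq/J
  imm: (w>>0)&0x7ff=0x7fe (s11→-2) → #-2
[08] fc 1f → 0x1ffc
  opcode bits[15:11]=0x3: beq/J
  imm: (w>>0)&0x7ff=0x7fc (s11→-4) → #-4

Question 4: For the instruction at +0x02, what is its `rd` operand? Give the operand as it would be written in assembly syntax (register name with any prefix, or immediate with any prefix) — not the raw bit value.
x3

+0x02: 00 9b ⇒ word 0x9b00 (little)
  op=0x9b00>>11=0x13 ⇒ push (R)
  [10:8] rd=3 = x3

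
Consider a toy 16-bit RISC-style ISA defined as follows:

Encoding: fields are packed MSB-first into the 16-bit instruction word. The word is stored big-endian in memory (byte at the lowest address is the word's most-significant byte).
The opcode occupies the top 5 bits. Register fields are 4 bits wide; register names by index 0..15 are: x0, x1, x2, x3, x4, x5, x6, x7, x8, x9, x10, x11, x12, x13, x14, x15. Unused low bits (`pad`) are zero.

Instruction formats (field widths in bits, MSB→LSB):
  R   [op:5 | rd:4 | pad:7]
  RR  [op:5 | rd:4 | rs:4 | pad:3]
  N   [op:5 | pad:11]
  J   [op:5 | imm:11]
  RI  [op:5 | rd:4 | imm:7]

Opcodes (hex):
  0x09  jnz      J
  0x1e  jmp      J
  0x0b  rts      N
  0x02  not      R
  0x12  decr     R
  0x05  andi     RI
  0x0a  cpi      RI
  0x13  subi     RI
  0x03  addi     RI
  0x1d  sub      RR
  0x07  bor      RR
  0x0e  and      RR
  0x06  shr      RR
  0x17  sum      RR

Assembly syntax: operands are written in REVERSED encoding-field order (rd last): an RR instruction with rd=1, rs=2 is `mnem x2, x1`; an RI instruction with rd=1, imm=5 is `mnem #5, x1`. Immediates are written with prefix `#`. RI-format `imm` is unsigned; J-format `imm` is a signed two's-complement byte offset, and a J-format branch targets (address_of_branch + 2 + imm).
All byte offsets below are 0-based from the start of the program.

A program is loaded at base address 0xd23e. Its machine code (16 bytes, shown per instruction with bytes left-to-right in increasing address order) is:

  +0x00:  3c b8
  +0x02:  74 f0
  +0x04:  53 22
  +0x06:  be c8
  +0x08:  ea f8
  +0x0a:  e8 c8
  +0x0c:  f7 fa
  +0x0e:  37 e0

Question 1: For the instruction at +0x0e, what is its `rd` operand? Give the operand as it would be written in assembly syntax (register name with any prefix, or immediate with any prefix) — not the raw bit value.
@+0e  big-endian(37 e0) = 0x37e0
  top 5b → 0x6 → shr [RR]
  rd: (w>>7)&0xf=0xf → x15
  rs: (w>>3)&0xf=0xc → x12

x15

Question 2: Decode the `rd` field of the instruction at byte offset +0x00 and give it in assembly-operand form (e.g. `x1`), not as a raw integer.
x9

+0x00: 3c b8 ⇒ word 0x3cb8 (big)
  op=0x3cb8>>11=0x7 ⇒ bor (RR)
  rd@[10:7]=0x9 ⇒ x9
  rs@[6:3]=0x7 ⇒ x7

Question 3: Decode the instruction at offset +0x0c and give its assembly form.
jmp #-6

[0c] f7 fa → 0xf7fa
  op=0xf7fa>>11=0x1e ⇒ jmp (J)
  imm@[10:0]=0x7fa (s11→-6) ⇒ #-6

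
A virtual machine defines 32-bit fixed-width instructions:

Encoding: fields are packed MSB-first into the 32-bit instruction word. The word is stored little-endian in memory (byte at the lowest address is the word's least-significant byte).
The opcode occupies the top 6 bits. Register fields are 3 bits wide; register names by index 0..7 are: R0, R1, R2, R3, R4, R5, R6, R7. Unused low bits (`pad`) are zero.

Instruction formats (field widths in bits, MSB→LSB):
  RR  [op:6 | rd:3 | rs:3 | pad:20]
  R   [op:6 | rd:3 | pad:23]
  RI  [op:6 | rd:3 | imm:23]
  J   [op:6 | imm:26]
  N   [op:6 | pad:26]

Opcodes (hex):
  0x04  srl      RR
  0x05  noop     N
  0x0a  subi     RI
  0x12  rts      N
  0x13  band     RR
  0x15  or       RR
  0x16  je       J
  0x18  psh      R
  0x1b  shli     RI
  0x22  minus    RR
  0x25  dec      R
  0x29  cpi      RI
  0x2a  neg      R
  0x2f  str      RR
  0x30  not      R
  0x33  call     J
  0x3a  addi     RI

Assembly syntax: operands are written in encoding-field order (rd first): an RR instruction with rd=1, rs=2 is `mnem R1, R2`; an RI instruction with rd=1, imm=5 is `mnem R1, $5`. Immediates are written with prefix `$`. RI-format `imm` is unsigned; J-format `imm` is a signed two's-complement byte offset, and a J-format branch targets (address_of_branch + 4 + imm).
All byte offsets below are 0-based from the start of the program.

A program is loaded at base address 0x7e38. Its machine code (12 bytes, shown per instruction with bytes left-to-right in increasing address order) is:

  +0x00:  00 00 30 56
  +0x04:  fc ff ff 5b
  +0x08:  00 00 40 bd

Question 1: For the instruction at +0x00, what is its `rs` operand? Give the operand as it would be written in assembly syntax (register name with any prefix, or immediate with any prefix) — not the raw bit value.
+0x00: 00 00 30 56 ⇒ word 0x56300000 (little)
  op=0x56300000>>26=0x15 ⇒ or (RR)
  [25:23] rd=4 = R4
  [22:20] rs=3 = R3

R3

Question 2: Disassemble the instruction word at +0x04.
+0x04: fc ff ff 5b ⇒ word 0x5bfffffc (little)
  op=0x5bfffffc>>26=0x16 ⇒ je (J)
  [25:0] imm=67108860 (s26→-4) = $-4

je $-4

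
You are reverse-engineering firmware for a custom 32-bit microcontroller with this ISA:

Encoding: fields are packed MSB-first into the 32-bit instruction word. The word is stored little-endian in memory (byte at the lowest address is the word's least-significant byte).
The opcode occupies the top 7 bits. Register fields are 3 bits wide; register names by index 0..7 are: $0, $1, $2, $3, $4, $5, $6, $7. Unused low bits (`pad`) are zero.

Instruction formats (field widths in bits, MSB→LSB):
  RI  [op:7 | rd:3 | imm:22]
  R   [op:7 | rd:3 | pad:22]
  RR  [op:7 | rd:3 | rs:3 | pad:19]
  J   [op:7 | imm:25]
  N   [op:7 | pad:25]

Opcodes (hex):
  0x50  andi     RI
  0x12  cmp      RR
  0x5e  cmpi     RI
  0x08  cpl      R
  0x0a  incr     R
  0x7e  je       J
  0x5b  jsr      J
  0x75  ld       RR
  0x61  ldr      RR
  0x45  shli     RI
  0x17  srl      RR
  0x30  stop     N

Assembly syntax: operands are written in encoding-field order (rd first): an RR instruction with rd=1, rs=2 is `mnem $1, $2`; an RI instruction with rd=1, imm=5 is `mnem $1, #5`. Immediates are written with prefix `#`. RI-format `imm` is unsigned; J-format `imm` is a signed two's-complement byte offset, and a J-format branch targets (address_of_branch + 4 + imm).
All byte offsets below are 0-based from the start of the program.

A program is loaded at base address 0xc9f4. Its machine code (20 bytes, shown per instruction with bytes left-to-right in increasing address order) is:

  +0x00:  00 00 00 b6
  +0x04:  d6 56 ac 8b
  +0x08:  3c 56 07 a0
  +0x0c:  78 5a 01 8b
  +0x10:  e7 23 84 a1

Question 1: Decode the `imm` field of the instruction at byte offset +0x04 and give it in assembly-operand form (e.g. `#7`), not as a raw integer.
@+04  little-endian(d6 56 ac 8b) = 0x8bac56d6
  op=0x8bac56d6>>25=0x45 ⇒ shli (RI)
  rd@[24:22]=0x6 ⇒ $6
  imm@[21:0]=0x2c56d6 ⇒ #2905814

#2905814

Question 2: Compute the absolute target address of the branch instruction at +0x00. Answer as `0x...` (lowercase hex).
0xc9f8

[00] 00 00 00 b6 → 0xb6000000
  op=0xb6000000>>25=0x5b ⇒ jsr (J)
  [24:0] imm=0 = #0
  target = base 0xc9f4 + off 0x00 + 4 + imm 0 = 0xc9f8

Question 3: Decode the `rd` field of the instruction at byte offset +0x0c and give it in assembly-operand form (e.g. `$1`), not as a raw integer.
+0x0c: 78 5a 01 8b ⇒ word 0x8b015a78 (little)
  op=0x8b015a78>>25=0x45 ⇒ shli (RI)
  rd: (w>>22)&0x7=0x4 → $4
  imm: (w>>0)&0x3fffff=0x15a78 → #88696

$4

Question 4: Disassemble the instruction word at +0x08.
[08] 3c 56 07 a0 → 0xa007563c
  top 7b → 0x50 → andi [RI]
  rd: (w>>22)&0x7=0x0 → $0
  imm: (w>>0)&0x3fffff=0x7563c → #480828

andi $0, #480828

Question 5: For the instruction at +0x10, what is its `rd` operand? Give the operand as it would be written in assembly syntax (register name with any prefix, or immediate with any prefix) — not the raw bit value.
@+10  little-endian(e7 23 84 a1) = 0xa18423e7
  top 7b → 0x50 → andi [RI]
  [24:22] rd=6 = $6
  [21:0] imm=271335 = #271335

$6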